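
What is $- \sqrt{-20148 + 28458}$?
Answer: $- \sqrt{8310} \approx -91.159$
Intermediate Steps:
$- \sqrt{-20148 + 28458} = - \sqrt{8310}$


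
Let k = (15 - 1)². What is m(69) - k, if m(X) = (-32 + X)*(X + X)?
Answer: 4910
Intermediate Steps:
k = 196 (k = 14² = 196)
m(X) = 2*X*(-32 + X) (m(X) = (-32 + X)*(2*X) = 2*X*(-32 + X))
m(69) - k = 2*69*(-32 + 69) - 1*196 = 2*69*37 - 196 = 5106 - 196 = 4910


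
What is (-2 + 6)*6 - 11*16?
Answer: -152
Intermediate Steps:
(-2 + 6)*6 - 11*16 = 4*6 - 176 = 24 - 176 = -152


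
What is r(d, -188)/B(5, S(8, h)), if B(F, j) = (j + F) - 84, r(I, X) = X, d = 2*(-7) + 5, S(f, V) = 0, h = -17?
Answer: 188/79 ≈ 2.3797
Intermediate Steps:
d = -9 (d = -14 + 5 = -9)
B(F, j) = -84 + F + j (B(F, j) = (F + j) - 84 = -84 + F + j)
r(d, -188)/B(5, S(8, h)) = -188/(-84 + 5 + 0) = -188/(-79) = -188*(-1/79) = 188/79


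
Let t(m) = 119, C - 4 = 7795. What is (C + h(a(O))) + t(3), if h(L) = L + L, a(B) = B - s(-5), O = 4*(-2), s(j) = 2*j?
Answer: 7922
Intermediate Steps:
C = 7799 (C = 4 + 7795 = 7799)
O = -8
a(B) = 10 + B (a(B) = B - 2*(-5) = B - 1*(-10) = B + 10 = 10 + B)
h(L) = 2*L
(C + h(a(O))) + t(3) = (7799 + 2*(10 - 8)) + 119 = (7799 + 2*2) + 119 = (7799 + 4) + 119 = 7803 + 119 = 7922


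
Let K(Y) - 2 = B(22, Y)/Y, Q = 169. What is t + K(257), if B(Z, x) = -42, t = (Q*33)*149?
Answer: 213560533/257 ≈ 8.3098e+5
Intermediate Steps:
t = 830973 (t = (169*33)*149 = 5577*149 = 830973)
K(Y) = 2 - 42/Y
t + K(257) = 830973 + (2 - 42/257) = 830973 + 472/257 = 213560533/257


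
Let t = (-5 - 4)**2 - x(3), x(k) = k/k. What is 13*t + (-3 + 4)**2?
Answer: 1041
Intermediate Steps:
x(k) = 1
t = 80 (t = (-5 - 4)**2 - 1*1 = (-9)**2 - 1 = 81 - 1 = 80)
13*t + (-3 + 4)**2 = 13*80 + (-3 + 4)**2 = 1040 + 1**2 = 1040 + 1 = 1041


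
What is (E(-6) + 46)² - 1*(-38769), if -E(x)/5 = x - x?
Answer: 40885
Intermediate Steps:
E(x) = 0 (E(x) = -5*(x - x) = -5*0 = 0)
(E(-6) + 46)² - 1*(-38769) = (0 + 46)² - 1*(-38769) = 46² + 38769 = 2116 + 38769 = 40885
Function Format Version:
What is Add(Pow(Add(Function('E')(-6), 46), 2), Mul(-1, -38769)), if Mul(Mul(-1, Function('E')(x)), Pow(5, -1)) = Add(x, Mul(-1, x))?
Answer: 40885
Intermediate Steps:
Function('E')(x) = 0 (Function('E')(x) = Mul(-5, Add(x, Mul(-1, x))) = Mul(-5, 0) = 0)
Add(Pow(Add(Function('E')(-6), 46), 2), Mul(-1, -38769)) = Add(Pow(Add(0, 46), 2), Mul(-1, -38769)) = Add(Pow(46, 2), 38769) = Add(2116, 38769) = 40885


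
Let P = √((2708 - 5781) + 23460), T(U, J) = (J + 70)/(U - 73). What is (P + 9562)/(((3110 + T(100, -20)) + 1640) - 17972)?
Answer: -18441/25496 - 27*√20387/356944 ≈ -0.73409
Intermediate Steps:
T(U, J) = (70 + J)/(-73 + U)
P = √20387 (P = √(-3073 + 23460) = √20387 ≈ 142.78)
(P + 9562)/(((3110 + T(100, -20)) + 1640) - 17972) = (√20387 + 9562)/(((3110 + (70 - 20)/(-73 + 100)) + 1640) - 17972) = (9562 + √20387)/(((3110 + 50/27) + 1640) - 17972) = (9562 + √20387)/((84020/27 + 1640) - 17972) = (9562 + √20387)/(128300/27 - 17972) = (9562 + √20387)/(-356944/27) = (9562 + √20387)*(-27/356944) = -18441/25496 - 27*√20387/356944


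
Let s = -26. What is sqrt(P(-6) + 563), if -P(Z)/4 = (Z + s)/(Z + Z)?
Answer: sqrt(4971)/3 ≈ 23.502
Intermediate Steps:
P(Z) = -2*(-26 + Z)/Z (P(Z) = -4*(Z - 26)/(Z + Z) = -4*(-26 + Z)/(2*Z) = -4*(-26 + Z)*1/(2*Z) = -2*(-26 + Z)/Z)
sqrt(P(-6) + 563) = sqrt((-2 + 52/(-6)) + 563) = sqrt((-2 + 52*(-1/6)) + 563) = sqrt((-2 - 26/3) + 563) = sqrt(-32/3 + 563) = sqrt(1657/3) = sqrt(4971)/3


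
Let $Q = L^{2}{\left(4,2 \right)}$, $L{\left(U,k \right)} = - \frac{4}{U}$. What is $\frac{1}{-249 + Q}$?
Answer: $- \frac{1}{248} \approx -0.0040323$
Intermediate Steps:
$Q = 1$ ($Q = \left(- \frac{4}{4}\right)^{2} = \left(\left(-4\right) \frac{1}{4}\right)^{2} = \left(-1\right)^{2} = 1$)
$\frac{1}{-249 + Q} = \frac{1}{-249 + 1} = \frac{1}{-248} = - \frac{1}{248}$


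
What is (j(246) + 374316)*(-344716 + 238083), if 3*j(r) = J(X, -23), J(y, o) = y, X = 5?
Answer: -119743847249/3 ≈ -3.9915e+10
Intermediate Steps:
j(r) = 5/3 (j(r) = (⅓)*5 = 5/3)
(j(246) + 374316)*(-344716 + 238083) = (5/3 + 374316)*(-344716 + 238083) = (1122953/3)*(-106633) = -119743847249/3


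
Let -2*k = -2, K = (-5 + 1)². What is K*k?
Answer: 16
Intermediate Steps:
K = 16 (K = (-4)² = 16)
k = 1 (k = -½*(-2) = 1)
K*k = 16*1 = 16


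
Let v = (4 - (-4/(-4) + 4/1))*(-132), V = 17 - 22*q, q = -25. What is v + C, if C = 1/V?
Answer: 74845/567 ≈ 132.00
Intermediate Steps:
V = 567 (V = 17 - 22*(-25) = 17 + 550 = 567)
C = 1/567 ≈ 0.0017637
v = 132 (v = (4 - (-4*(-¼) + 4*1))*(-132) = (4 - (1 + 4))*(-132) = (4 - 1*5)*(-132) = (4 - 5)*(-132) = -1*(-132) = 132)
v + C = 132 + 1/567 = 74845/567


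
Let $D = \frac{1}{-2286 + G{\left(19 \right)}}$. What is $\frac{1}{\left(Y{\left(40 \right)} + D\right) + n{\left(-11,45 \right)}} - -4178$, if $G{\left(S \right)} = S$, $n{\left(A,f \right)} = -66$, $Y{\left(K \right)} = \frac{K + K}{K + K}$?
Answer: $\frac{615651101}{147356} \approx 4178.0$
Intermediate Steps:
$Y{\left(K \right)} = 1$ ($Y{\left(K \right)} = \frac{2 K}{2 K} = 2 K \frac{1}{2 K} = 1$)
$D = - \frac{1}{2267}$ ($D = \frac{1}{-2286 + 19} = \frac{1}{-2267} = - \frac{1}{2267} \approx -0.00044111$)
$\frac{1}{\left(Y{\left(40 \right)} + D\right) + n{\left(-11,45 \right)}} - -4178 = \frac{1}{\left(1 - \frac{1}{2267}\right) - 66} - -4178 = \frac{1}{\frac{2266}{2267} - 66} + 4178 = \frac{1}{- \frac{147356}{2267}} + 4178 = - \frac{2267}{147356} + 4178 = \frac{615651101}{147356}$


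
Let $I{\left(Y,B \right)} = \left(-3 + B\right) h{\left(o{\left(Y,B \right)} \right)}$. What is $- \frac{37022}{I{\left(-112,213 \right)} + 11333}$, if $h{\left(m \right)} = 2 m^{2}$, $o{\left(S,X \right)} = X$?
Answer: $- \frac{37022}{19066313} \approx -0.0019417$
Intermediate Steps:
$I{\left(Y,B \right)} = 2 B^{2} \left(-3 + B\right)$ ($I{\left(Y,B \right)} = \left(-3 + B\right) 2 B^{2} = 2 B^{2} \left(-3 + B\right)$)
$- \frac{37022}{I{\left(-112,213 \right)} + 11333} = - \frac{37022}{2 \cdot 213^{2} \left(-3 + 213\right) + 11333} = - \frac{37022}{2 \cdot 45369 \cdot 210 + 11333} = - \frac{37022}{19054980 + 11333} = - \frac{37022}{19066313}$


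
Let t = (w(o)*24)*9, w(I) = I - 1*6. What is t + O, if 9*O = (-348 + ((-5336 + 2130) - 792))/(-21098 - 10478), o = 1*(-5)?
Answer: -337608419/142092 ≈ -2376.0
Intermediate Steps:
o = -5
w(I) = -6 + I (w(I) = I - 6 = -6 + I)
O = 2173/142092 (O = ((-348 + ((-5336 + 2130) - 792))/(-21098 - 10478))/9 = ((-348 + (-3206 - 792))/(-31576))/9 = ((-348 - 3998)*(-1/31576))/9 = (-4346*(-1/31576))/9 = (1/9)*(2173/15788) = 2173/142092 ≈ 0.015293)
t = -2376 (t = ((-6 - 5)*24)*9 = -11*24*9 = -264*9 = -2376)
t + O = -2376 + 2173/142092 = -337608419/142092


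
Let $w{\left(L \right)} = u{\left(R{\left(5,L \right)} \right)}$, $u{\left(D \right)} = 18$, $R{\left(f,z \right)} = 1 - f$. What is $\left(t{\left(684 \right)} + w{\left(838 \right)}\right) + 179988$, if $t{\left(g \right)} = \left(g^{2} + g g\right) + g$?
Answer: $1116402$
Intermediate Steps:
$t{\left(g \right)} = g + 2 g^{2}$ ($t{\left(g \right)} = \left(g^{2} + g^{2}\right) + g = 2 g^{2} + g = g + 2 g^{2}$)
$w{\left(L \right)} = 18$
$\left(t{\left(684 \right)} + w{\left(838 \right)}\right) + 179988 = \left(684 \left(1 + 2 \cdot 684\right) + 18\right) + 179988 = \left(684 \left(1 + 1368\right) + 18\right) + 179988 = \left(684 \cdot 1369 + 18\right) + 179988 = \left(936396 + 18\right) + 179988 = 936414 + 179988 = 1116402$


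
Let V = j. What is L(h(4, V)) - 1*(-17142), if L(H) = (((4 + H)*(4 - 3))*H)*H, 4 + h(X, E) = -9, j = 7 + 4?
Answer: 15621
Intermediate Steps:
j = 11
V = 11
h(X, E) = -13 (h(X, E) = -4 - 9 = -13)
L(H) = H**2*(4 + H) (L(H) = (((4 + H)*1)*H)*H = ((4 + H)*H)*H = (H*(4 + H))*H = H**2*(4 + H))
L(h(4, V)) - 1*(-17142) = (-13)**2*(4 - 13) - 1*(-17142) = 169*(-9) + 17142 = -1521 + 17142 = 15621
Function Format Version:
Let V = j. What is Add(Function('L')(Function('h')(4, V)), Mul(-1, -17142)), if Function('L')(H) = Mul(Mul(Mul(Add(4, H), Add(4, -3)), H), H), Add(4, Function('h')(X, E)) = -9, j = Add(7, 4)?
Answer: 15621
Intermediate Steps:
j = 11
V = 11
Function('h')(X, E) = -13 (Function('h')(X, E) = Add(-4, -9) = -13)
Function('L')(H) = Mul(Pow(H, 2), Add(4, H)) (Function('L')(H) = Mul(Mul(Mul(Add(4, H), 1), H), H) = Mul(Mul(Add(4, H), H), H) = Mul(Mul(H, Add(4, H)), H) = Mul(Pow(H, 2), Add(4, H)))
Add(Function('L')(Function('h')(4, V)), Mul(-1, -17142)) = Add(Mul(Pow(-13, 2), Add(4, -13)), Mul(-1, -17142)) = Add(Mul(169, -9), 17142) = Add(-1521, 17142) = 15621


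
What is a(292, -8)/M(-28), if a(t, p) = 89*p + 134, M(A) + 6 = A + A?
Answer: 289/31 ≈ 9.3226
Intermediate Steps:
M(A) = -6 + 2*A (M(A) = -6 + (A + A) = -6 + 2*A)
a(t, p) = 134 + 89*p
a(292, -8)/M(-28) = (134 + 89*(-8))/(-6 + 2*(-28)) = (134 - 712)/(-6 - 56) = -578/(-62) = -578*(-1/62) = 289/31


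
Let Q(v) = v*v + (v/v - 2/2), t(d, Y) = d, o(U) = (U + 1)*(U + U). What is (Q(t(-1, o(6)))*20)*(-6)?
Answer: -120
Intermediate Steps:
o(U) = 2*U*(1 + U) (o(U) = (1 + U)*(2*U) = 2*U*(1 + U))
Q(v) = v² (Q(v) = v² + (1 - 2*½) = v² + (1 - 1) = v² + 0 = v²)
(Q(t(-1, o(6)))*20)*(-6) = ((-1)²*20)*(-6) = (1*20)*(-6) = 20*(-6) = -120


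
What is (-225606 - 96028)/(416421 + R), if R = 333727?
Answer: -160817/375074 ≈ -0.42876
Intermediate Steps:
(-225606 - 96028)/(416421 + R) = (-225606 - 96028)/(416421 + 333727) = -321634/750148 = -321634*1/750148 = -160817/375074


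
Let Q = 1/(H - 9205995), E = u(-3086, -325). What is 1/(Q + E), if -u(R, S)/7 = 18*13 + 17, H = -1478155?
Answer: -10684150/18772051551 ≈ -0.00056915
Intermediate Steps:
u(R, S) = -1757 (u(R, S) = -7*(18*13 + 17) = -7*(234 + 17) = -7*251 = -1757)
E = -1757
Q = -1/10684150 (Q = 1/(-1478155 - 9205995) = 1/(-10684150) = -1/10684150 ≈ -9.3597e-8)
1/(Q + E) = 1/(-1/10684150 - 1757) = 1/(-18772051551/10684150) = -10684150/18772051551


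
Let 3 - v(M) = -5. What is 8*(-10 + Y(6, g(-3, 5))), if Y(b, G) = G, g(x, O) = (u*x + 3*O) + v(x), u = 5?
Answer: -16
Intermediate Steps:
v(M) = 8 (v(M) = 3 - 1*(-5) = 3 + 5 = 8)
g(x, O) = 8 + 3*O + 5*x (g(x, O) = (5*x + 3*O) + 8 = (3*O + 5*x) + 8 = 8 + 3*O + 5*x)
8*(-10 + Y(6, g(-3, 5))) = 8*(-10 + (8 + 3*5 + 5*(-3))) = 8*(-10 + (8 + 15 - 15)) = 8*(-10 + 8) = 8*(-2) = -16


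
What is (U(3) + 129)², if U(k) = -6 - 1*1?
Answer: 14884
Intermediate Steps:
U(k) = -7 (U(k) = -6 - 1 = -7)
(U(3) + 129)² = (-7 + 129)² = 122² = 14884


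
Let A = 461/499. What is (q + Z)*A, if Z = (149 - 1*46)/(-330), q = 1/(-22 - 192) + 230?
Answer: 1869381277/8809845 ≈ 212.19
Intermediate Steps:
q = 49219/214 (q = 1/(-214) + 230 = -1/214 + 230 = 49219/214 ≈ 230.00)
Z = -103/330 (Z = (149 - 46)*(-1/330) = 103*(-1/330) = -103/330 ≈ -0.31212)
A = 461/499 (A = 461*(1/499) = 461/499 ≈ 0.92385)
(q + Z)*A = (49219/214 - 103/330)*(461/499) = (4055057/17655)*(461/499) = 1869381277/8809845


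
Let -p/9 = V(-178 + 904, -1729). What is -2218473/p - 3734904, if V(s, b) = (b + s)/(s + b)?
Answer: -3488407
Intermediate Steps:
V(s, b) = 1 (V(s, b) = (b + s)/(b + s) = 1)
p = -9 (p = -9*1 = -9)
-2218473/p - 3734904 = -2218473/(-9) - 3734904 = -2218473*(-⅑) - 3734904 = 246497 - 3734904 = -3488407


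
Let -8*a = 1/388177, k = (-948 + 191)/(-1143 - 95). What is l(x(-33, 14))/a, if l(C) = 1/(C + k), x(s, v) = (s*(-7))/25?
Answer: -96112625200/304903 ≈ -3.1522e+5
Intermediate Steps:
x(s, v) = -7*s/25 (x(s, v) = -7*s*(1/25) = -7*s/25)
k = 757/1238 (k = -757/(-1238) = -757*(-1/1238) = 757/1238 ≈ 0.61147)
l(C) = 1/(757/1238 + C) (l(C) = 1/(C + 757/1238) = 1/(757/1238 + C))
a = -1/3105416 (a = -⅛/388177 = -⅛*1/388177 = -1/3105416 ≈ -3.2202e-7)
l(x(-33, 14))/a = (1238/(757 + 1238*(-7/25*(-33))))/(-1/3105416) = (1238/(757 + 1238*(231/25)))*(-3105416) = (1238/(757 + 285978/25))*(-3105416) = (1238/(304903/25))*(-3105416) = (1238*(25/304903))*(-3105416) = (30950/304903)*(-3105416) = -96112625200/304903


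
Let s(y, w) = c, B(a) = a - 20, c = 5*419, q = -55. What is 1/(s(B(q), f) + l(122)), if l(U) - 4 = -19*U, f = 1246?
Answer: -1/219 ≈ -0.0045662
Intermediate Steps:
c = 2095
B(a) = -20 + a
s(y, w) = 2095
l(U) = 4 - 19*U
1/(s(B(q), f) + l(122)) = 1/(2095 + (4 - 19*122)) = 1/(2095 + (4 - 2318)) = 1/(2095 - 2314) = 1/(-219) = -1/219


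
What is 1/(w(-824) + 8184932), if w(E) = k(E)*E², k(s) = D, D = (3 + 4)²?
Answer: 1/41454756 ≈ 2.4123e-8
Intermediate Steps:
D = 49 (D = 7² = 49)
k(s) = 49
w(E) = 49*E²
1/(w(-824) + 8184932) = 1/(49*(-824)² + 8184932) = 1/(49*678976 + 8184932) = 1/(33269824 + 8184932) = 1/41454756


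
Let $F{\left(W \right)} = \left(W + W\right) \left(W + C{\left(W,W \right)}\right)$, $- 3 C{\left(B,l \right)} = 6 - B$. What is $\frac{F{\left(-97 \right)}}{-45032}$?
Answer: $- \frac{19109}{33774} \approx -0.56579$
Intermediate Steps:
$C{\left(B,l \right)} = -2 + \frac{B}{3}$ ($C{\left(B,l \right)} = - \frac{6 - B}{3} = -2 + \frac{B}{3}$)
$F{\left(W \right)} = 2 W \left(-2 + \frac{4 W}{3}\right)$ ($F{\left(W \right)} = \left(W + W\right) \left(W + \left(-2 + \frac{W}{3}\right)\right) = 2 W \left(-2 + \frac{4 W}{3}\right)$)
$\frac{F{\left(-97 \right)}}{-45032} = \frac{\frac{4}{3} \left(-97\right) \left(-3 + 2 \left(-97\right)\right)}{-45032} = \frac{4}{3} \left(-97\right) \left(-3 - 194\right) \left(- \frac{1}{45032}\right) = \frac{4}{3} \left(-97\right) \left(-197\right) \left(- \frac{1}{45032}\right) = \frac{76436}{3} \left(- \frac{1}{45032}\right) = - \frac{19109}{33774}$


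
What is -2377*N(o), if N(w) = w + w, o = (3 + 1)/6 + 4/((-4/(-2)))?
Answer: -38032/3 ≈ -12677.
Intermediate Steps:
o = 8/3 (o = 4*(⅙) + 4/((-4*(-½))) = ⅔ + 4/2 = ⅔ + 4*(½) = ⅔ + 2 = 8/3 ≈ 2.6667)
N(w) = 2*w
-2377*N(o) = -4754*8/3 = -2377*16/3 = -38032/3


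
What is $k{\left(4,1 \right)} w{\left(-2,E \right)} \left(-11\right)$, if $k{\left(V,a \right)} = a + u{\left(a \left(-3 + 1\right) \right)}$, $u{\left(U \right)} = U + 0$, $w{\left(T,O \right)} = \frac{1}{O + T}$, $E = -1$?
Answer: $- \frac{11}{3} \approx -3.6667$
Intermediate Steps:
$u{\left(U \right)} = U$
$k{\left(V,a \right)} = - a$ ($k{\left(V,a \right)} = a + a \left(-3 + 1\right) = a + a \left(-2\right) = a - 2 a = - a$)
$k{\left(4,1 \right)} w{\left(-2,E \right)} \left(-11\right) = \frac{\left(-1\right) 1}{-1 - 2} \left(-11\right) = - \frac{1}{-3} \left(-11\right) = \left(-1\right) \left(- \frac{1}{3}\right) \left(-11\right) = \frac{1}{3} \left(-11\right) = - \frac{11}{3}$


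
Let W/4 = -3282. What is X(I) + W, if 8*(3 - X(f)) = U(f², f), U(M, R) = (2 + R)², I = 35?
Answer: -106369/8 ≈ -13296.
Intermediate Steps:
W = -13128 (W = 4*(-3282) = -13128)
X(f) = 3 - (2 + f)²/8
X(I) + W = (3 - (2 + 35)²/8) - 13128 = (3 - ⅛*37²) - 13128 = (3 - ⅛*1369) - 13128 = (3 - 1369/8) - 13128 = -1345/8 - 13128 = -106369/8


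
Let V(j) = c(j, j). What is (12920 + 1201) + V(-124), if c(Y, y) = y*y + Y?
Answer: 29373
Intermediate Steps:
c(Y, y) = Y + y**2 (c(Y, y) = y**2 + Y = Y + y**2)
V(j) = j + j**2
(12920 + 1201) + V(-124) = (12920 + 1201) - 124*(1 - 124) = 14121 - 124*(-123) = 14121 + 15252 = 29373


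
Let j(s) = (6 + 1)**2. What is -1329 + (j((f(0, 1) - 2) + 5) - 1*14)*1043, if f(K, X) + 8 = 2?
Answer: 35176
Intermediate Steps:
f(K, X) = -6 (f(K, X) = -8 + 2 = -6)
j(s) = 49 (j(s) = 7**2 = 49)
-1329 + (j((f(0, 1) - 2) + 5) - 1*14)*1043 = -1329 + (49 - 1*14)*1043 = -1329 + (49 - 14)*1043 = -1329 + 35*1043 = -1329 + 36505 = 35176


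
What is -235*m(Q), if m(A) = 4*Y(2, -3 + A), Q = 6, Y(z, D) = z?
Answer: -1880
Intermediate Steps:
m(A) = 8 (m(A) = 4*2 = 8)
-235*m(Q) = -235*8 = -1880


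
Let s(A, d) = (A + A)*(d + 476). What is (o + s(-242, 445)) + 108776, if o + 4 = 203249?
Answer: -133743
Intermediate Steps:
o = 203245 (o = -4 + 203249 = 203245)
s(A, d) = 2*A*(476 + d) (s(A, d) = (2*A)*(476 + d) = 2*A*(476 + d))
(o + s(-242, 445)) + 108776 = (203245 + 2*(-242)*(476 + 445)) + 108776 = (203245 + 2*(-242)*921) + 108776 = (203245 - 445764) + 108776 = -242519 + 108776 = -133743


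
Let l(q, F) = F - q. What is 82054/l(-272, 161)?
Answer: 82054/433 ≈ 189.50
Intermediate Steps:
82054/l(-272, 161) = 82054/(161 - 1*(-272)) = 82054/(161 + 272) = 82054/433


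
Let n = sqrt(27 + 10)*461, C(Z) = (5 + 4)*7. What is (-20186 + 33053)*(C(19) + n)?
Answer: 810621 + 5931687*sqrt(37) ≈ 3.6892e+7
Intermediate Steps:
C(Z) = 63 (C(Z) = 9*7 = 63)
n = 461*sqrt(37) (n = sqrt(37)*461 = 461*sqrt(37) ≈ 2804.2)
(-20186 + 33053)*(C(19) + n) = (-20186 + 33053)*(63 + 461*sqrt(37)) = 12867*(63 + 461*sqrt(37)) = 810621 + 5931687*sqrt(37)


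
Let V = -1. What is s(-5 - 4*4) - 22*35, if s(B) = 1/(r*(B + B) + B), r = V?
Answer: -16169/21 ≈ -769.95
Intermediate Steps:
r = -1
s(B) = -1/B (s(B) = 1/(-(B + B) + B) = 1/(-2*B + B) = 1/(-B) = -1/B)
s(-5 - 4*4) - 22*35 = -1/(-5 - 4*4) - 22*35 = -1/(-5 - 16) - 770 = -1/(-21) - 770 = -1*(-1/21) - 770 = 1/21 - 770 = -16169/21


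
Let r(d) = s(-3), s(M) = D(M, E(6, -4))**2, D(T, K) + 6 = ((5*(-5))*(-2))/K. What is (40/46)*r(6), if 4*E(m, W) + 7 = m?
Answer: 848720/23 ≈ 36901.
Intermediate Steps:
E(m, W) = -7/4 + m/4
D(T, K) = -6 + 50/K (D(T, K) = -6 + ((5*(-5))*(-2))/K = -6 + (-25*(-2))/K = -6 + 50/K)
s(M) = 42436 (s(M) = (-6 + 50/(-7/4 + (1/4)*6))**2 = (-6 + 50/(-7/4 + 3/2))**2 = (-6 + 50/(-1/4))**2 = (-6 + 50*(-4))**2 = (-6 - 200)**2 = (-206)**2 = 42436)
r(d) = 42436
(40/46)*r(6) = (40/46)*42436 = (40*(1/46))*42436 = (20/23)*42436 = 848720/23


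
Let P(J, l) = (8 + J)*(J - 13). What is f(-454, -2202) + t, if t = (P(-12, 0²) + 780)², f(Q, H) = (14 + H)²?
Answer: 5561744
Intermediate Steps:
P(J, l) = (-13 + J)*(8 + J) (P(J, l) = (8 + J)*(-13 + J) = (-13 + J)*(8 + J))
t = 774400 (t = ((-104 + (-12)² - 5*(-12)) + 780)² = ((-104 + 144 + 60) + 780)² = (100 + 780)² = 880² = 774400)
f(-454, -2202) + t = (14 - 2202)² + 774400 = (-2188)² + 774400 = 4787344 + 774400 = 5561744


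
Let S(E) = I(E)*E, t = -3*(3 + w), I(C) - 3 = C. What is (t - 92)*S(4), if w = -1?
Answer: -2744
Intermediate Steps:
I(C) = 3 + C
t = -6 (t = -3*(3 - 1) = -3*2 = -6)
S(E) = E*(3 + E) (S(E) = (3 + E)*E = E*(3 + E))
(t - 92)*S(4) = (-6 - 92)*(4*(3 + 4)) = -392*7 = -98*28 = -2744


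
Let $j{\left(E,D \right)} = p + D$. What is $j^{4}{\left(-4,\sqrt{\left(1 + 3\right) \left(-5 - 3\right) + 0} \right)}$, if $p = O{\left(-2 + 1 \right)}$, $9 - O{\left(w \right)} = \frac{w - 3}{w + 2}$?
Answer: $-2863 + 28496 i \sqrt{2} \approx -2863.0 + 40299.0 i$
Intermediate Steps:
$O{\left(w \right)} = 9 - \frac{-3 + w}{2 + w}$ ($O{\left(w \right)} = 9 - \frac{w - 3}{w + 2} = 9 - \frac{-3 + w}{2 + w}$)
$p = 13$ ($p = \frac{21 + 8 \left(-2 + 1\right)}{2 + \left(-2 + 1\right)} = \frac{21 + 8 \left(-1\right)}{2 - 1} = \frac{21 - 8}{1} = 1 \cdot 13 = 13$)
$j{\left(E,D \right)} = 13 + D$
$j^{4}{\left(-4,\sqrt{\left(1 + 3\right) \left(-5 - 3\right) + 0} \right)} = \left(13 + \sqrt{\left(1 + 3\right) \left(-5 - 3\right) + 0}\right)^{4} = \left(13 + \sqrt{4 \left(-8\right) + 0}\right)^{4} = \left(13 + \sqrt{-32 + 0}\right)^{4} = \left(13 + \sqrt{-32}\right)^{4} = \left(13 + 4 i \sqrt{2}\right)^{4}$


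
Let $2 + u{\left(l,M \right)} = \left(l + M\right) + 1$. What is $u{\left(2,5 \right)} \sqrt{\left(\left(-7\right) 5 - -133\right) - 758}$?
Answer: $12 i \sqrt{165} \approx 154.14 i$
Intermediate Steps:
$u{\left(l,M \right)} = -1 + M + l$ ($u{\left(l,M \right)} = -2 + \left(\left(l + M\right) + 1\right) = -2 + \left(\left(M + l\right) + 1\right) = -2 + \left(1 + M + l\right) = -1 + M + l$)
$u{\left(2,5 \right)} \sqrt{\left(\left(-7\right) 5 - -133\right) - 758} = \left(-1 + 5 + 2\right) \sqrt{\left(\left(-7\right) 5 - -133\right) - 758} = 6 \sqrt{\left(-35 + 133\right) - 758} = 6 \sqrt{98 - 758} = 6 \sqrt{-660} = 6 \cdot 2 i \sqrt{165} = 12 i \sqrt{165}$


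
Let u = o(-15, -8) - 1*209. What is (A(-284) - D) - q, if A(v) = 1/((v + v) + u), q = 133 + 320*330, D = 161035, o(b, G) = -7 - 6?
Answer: -210746721/790 ≈ -2.6677e+5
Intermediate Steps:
o(b, G) = -13
u = -222 (u = -13 - 1*209 = -13 - 209 = -222)
q = 105733 (q = 133 + 105600 = 105733)
A(v) = 1/(-222 + 2*v) (A(v) = 1/((v + v) - 222) = 1/(2*v - 222) = 1/(-222 + 2*v))
(A(-284) - D) - q = (1/(2*(-111 - 284)) - 1*161035) - 1*105733 = ((½)/(-395) - 161035) - 105733 = ((½)*(-1/395) - 161035) - 105733 = (-1/790 - 161035) - 105733 = -127217651/790 - 105733 = -210746721/790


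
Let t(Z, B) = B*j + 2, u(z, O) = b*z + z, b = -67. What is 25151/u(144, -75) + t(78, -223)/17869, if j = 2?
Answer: -453642995/169826976 ≈ -2.6712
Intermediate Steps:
u(z, O) = -66*z (u(z, O) = -67*z + z = -66*z)
t(Z, B) = 2 + 2*B (t(Z, B) = B*2 + 2 = 2*B + 2 = 2 + 2*B)
25151/u(144, -75) + t(78, -223)/17869 = 25151/((-66*144)) + (2 + 2*(-223))/17869 = 25151/(-9504) + (2 - 446)*(1/17869) = 25151*(-1/9504) - 444*1/17869 = -25151/9504 - 444/17869 = -453642995/169826976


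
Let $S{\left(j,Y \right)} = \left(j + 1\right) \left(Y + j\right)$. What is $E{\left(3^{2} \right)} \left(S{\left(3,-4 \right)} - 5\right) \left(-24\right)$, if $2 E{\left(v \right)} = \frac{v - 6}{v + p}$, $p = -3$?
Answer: $54$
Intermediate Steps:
$E{\left(v \right)} = \frac{-6 + v}{2 \left(-3 + v\right)}$ ($E{\left(v \right)} = \frac{\left(v - 6\right) \frac{1}{v - 3}}{2} = \frac{\left(-6 + v\right) \frac{1}{-3 + v}}{2} = \frac{\frac{1}{-3 + v} \left(-6 + v\right)}{2} = \frac{-6 + v}{2 \left(-3 + v\right)}$)
$S{\left(j,Y \right)} = \left(1 + j\right) \left(Y + j\right)$
$E{\left(3^{2} \right)} \left(S{\left(3,-4 \right)} - 5\right) \left(-24\right) = \frac{-6 + 3^{2}}{2 \left(-3 + 3^{2}\right)} \left(\left(-4 + 3 + 3^{2} - 12\right) - 5\right) \left(-24\right) = \frac{-6 + 9}{2 \left(-3 + 9\right)} \left(\left(-4 + 3 + 9 - 12\right) - 5\right) \left(-24\right) = \frac{1}{2} \cdot \frac{1}{6} \cdot 3 \left(-4 - 5\right) \left(-24\right) = \frac{1}{2} \cdot \frac{1}{6} \cdot 3 \left(-9\right) \left(-24\right) = \frac{1}{4} \left(-9\right) \left(-24\right) = \left(- \frac{9}{4}\right) \left(-24\right) = 54$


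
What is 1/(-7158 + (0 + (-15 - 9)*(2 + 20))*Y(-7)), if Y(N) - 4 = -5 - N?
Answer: -1/10326 ≈ -9.6843e-5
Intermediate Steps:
Y(N) = -1 - N (Y(N) = 4 + (-5 - N) = -1 - N)
1/(-7158 + (0 + (-15 - 9)*(2 + 20))*Y(-7)) = 1/(-7158 + (0 + (-15 - 9)*(2 + 20))*(-1 - 1*(-7))) = 1/(-7158 + (0 - 24*22)*(-1 + 7)) = 1/(-7158 + (0 - 528)*6) = 1/(-7158 - 528*6) = 1/(-7158 - 3168) = 1/(-10326) = -1/10326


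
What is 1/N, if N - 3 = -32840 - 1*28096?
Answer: -1/60933 ≈ -1.6411e-5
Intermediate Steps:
N = -60933 (N = 3 + (-32840 - 1*28096) = 3 + (-32840 - 28096) = 3 - 60936 = -60933)
1/N = 1/(-60933) = -1/60933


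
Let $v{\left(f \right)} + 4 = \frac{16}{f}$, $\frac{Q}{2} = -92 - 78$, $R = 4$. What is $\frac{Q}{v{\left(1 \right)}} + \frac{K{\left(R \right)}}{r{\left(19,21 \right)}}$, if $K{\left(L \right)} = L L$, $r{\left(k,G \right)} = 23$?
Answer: $- \frac{1907}{69} \approx -27.638$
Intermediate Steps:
$K{\left(L \right)} = L^{2}$
$Q = -340$ ($Q = 2 \left(-92 - 78\right) = 2 \left(-170\right) = -340$)
$v{\left(f \right)} = -4 + \frac{16}{f}$
$\frac{Q}{v{\left(1 \right)}} + \frac{K{\left(R \right)}}{r{\left(19,21 \right)}} = - \frac{340}{-4 + \frac{16}{1}} + \frac{4^{2}}{23} = - \frac{340}{-4 + 16 \cdot 1} + 16 \cdot \frac{1}{23} = - \frac{340}{-4 + 16} + \frac{16}{23} = - \frac{340}{12} + \frac{16}{23} = \left(-340\right) \frac{1}{12} + \frac{16}{23} = - \frac{85}{3} + \frac{16}{23} = - \frac{1907}{69}$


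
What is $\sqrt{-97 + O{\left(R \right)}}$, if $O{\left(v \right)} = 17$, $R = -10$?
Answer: $4 i \sqrt{5} \approx 8.9443 i$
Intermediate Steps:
$\sqrt{-97 + O{\left(R \right)}} = \sqrt{-97 + 17} = \sqrt{-80} = 4 i \sqrt{5}$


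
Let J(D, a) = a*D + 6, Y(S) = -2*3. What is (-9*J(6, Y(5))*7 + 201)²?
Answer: 4372281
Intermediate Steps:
Y(S) = -6
J(D, a) = 6 + D*a (J(D, a) = D*a + 6 = 6 + D*a)
(-9*J(6, Y(5))*7 + 201)² = (-9*(6 + 6*(-6))*7 + 201)² = (-9*(6 - 36)*7 + 201)² = (-9*(-30)*7 + 201)² = (270*7 + 201)² = (1890 + 201)² = 2091² = 4372281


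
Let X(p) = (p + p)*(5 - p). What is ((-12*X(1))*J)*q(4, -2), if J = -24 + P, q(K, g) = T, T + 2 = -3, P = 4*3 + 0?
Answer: -5760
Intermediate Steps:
P = 12 (P = 12 + 0 = 12)
T = -5 (T = -2 - 3 = -5)
q(K, g) = -5
X(p) = 2*p*(5 - p) (X(p) = (2*p)*(5 - p) = 2*p*(5 - p))
J = -12 (J = -24 + 12 = -12)
((-12*X(1))*J)*q(4, -2) = (-24*(5 - 1*1)*(-12))*(-5) = (-24*(5 - 1)*(-12))*(-5) = (-24*4*(-12))*(-5) = (-12*8*(-12))*(-5) = -96*(-12)*(-5) = 1152*(-5) = -5760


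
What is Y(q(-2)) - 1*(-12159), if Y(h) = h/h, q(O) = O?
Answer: 12160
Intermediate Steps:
Y(h) = 1
Y(q(-2)) - 1*(-12159) = 1 - 1*(-12159) = 1 + 12159 = 12160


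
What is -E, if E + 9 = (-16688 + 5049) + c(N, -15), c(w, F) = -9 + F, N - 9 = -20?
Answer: 11672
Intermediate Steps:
N = -11 (N = 9 - 20 = -11)
E = -11672 (E = -9 + ((-16688 + 5049) + (-9 - 15)) = -9 + (-11639 - 24) = -9 - 11663 = -11672)
-E = -1*(-11672) = 11672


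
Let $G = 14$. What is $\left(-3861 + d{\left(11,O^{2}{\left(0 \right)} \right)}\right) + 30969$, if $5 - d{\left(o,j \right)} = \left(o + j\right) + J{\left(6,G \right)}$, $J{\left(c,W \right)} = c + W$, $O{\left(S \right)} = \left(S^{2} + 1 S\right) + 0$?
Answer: $27082$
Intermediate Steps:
$O{\left(S \right)} = S + S^{2}$ ($O{\left(S \right)} = \left(S^{2} + S\right) + 0 = \left(S + S^{2}\right) + 0 = S + S^{2}$)
$J{\left(c,W \right)} = W + c$
$d{\left(o,j \right)} = -15 - j - o$ ($d{\left(o,j \right)} = 5 - \left(\left(o + j\right) + \left(14 + 6\right)\right) = 5 - \left(\left(j + o\right) + 20\right) = 5 - \left(20 + j + o\right) = -15 - j - o$)
$\left(-3861 + d{\left(11,O^{2}{\left(0 \right)} \right)}\right) + 30969 = \left(-3861 - \left(26 + \left(0 \left(1 + 0\right)\right)^{2}\right)\right) + 30969 = \left(-3861 - \left(26 + \left(0 \cdot 1\right)^{2}\right)\right) + 30969 = \left(-3861 - 26\right) + 30969 = -3887 + 30969 = 27082$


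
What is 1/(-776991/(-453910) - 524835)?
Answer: -453910/238227077859 ≈ -1.9054e-6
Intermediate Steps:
1/(-776991/(-453910) - 524835) = 1/(-776991*(-1/453910) - 524835) = 1/(776991/453910 - 524835) = 1/(-238227077859/453910) = -453910/238227077859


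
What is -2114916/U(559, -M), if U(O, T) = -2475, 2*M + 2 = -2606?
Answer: 704972/825 ≈ 854.51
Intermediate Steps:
M = -1304 (M = -1 + (½)*(-2606) = -1 - 1303 = -1304)
-2114916/U(559, -M) = -2114916/(-2475) = -2114916*(-1/2475) = 704972/825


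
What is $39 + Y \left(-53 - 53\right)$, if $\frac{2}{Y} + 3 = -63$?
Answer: $\frac{1393}{33} \approx 42.212$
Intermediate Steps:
$Y = - \frac{1}{33}$ ($Y = \frac{2}{-3 - 63} = \frac{2}{-66} = 2 \left(- \frac{1}{66}\right) = - \frac{1}{33} \approx -0.030303$)
$39 + Y \left(-53 - 53\right) = 39 - \frac{-53 - 53}{33} = 39 - - \frac{106}{33} = 39 + \frac{106}{33} = \frac{1393}{33}$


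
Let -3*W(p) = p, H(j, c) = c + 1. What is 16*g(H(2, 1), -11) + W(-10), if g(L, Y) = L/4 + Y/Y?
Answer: 82/3 ≈ 27.333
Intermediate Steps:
H(j, c) = 1 + c
W(p) = -p/3
g(L, Y) = 1 + L/4 (g(L, Y) = L*(1/4) + 1 = L/4 + 1 = 1 + L/4)
16*g(H(2, 1), -11) + W(-10) = 16*(1 + (1 + 1)/4) - 1/3*(-10) = 16*(1 + (1/4)*2) + 10/3 = 16*(1 + 1/2) + 10/3 = 16*(3/2) + 10/3 = 24 + 10/3 = 82/3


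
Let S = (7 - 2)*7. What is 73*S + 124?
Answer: 2679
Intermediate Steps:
S = 35 (S = 5*7 = 35)
73*S + 124 = 73*35 + 124 = 2555 + 124 = 2679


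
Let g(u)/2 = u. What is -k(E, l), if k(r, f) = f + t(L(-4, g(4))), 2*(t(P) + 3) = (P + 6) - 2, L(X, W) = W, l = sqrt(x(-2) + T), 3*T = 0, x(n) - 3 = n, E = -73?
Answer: -4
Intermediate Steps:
x(n) = 3 + n
T = 0 (T = (1/3)*0 = 0)
g(u) = 2*u
l = 1 (l = sqrt((3 - 2) + 0) = sqrt(1 + 0) = sqrt(1) = 1)
t(P) = -1 + P/2 (t(P) = -3 + ((P + 6) - 2)/2 = -3 + ((6 + P) - 2)/2 = -3 + (4 + P)/2 = -3 + (2 + P/2) = -1 + P/2)
k(r, f) = 3 + f (k(r, f) = f + (-1 + (2*4)/2) = f + (-1 + (1/2)*8) = f + (-1 + 4) = f + 3 = 3 + f)
-k(E, l) = -(3 + 1) = -1*4 = -4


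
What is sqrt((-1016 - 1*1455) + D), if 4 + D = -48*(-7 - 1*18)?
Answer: 5*I*sqrt(51) ≈ 35.707*I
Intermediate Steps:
D = 1196 (D = -4 - 48*(-7 - 1*18) = -4 - 48*(-7 - 18) = -4 - 48*(-25) = -4 + 1200 = 1196)
sqrt((-1016 - 1*1455) + D) = sqrt((-1016 - 1*1455) + 1196) = sqrt((-1016 - 1455) + 1196) = sqrt(-2471 + 1196) = sqrt(-1275) = 5*I*sqrt(51)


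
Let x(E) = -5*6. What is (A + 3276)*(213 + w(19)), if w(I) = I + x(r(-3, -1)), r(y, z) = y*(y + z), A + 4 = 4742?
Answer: 1618828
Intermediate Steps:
A = 4738 (A = -4 + 4742 = 4738)
x(E) = -30
w(I) = -30 + I (w(I) = I - 30 = -30 + I)
(A + 3276)*(213 + w(19)) = (4738 + 3276)*(213 + (-30 + 19)) = 8014*(213 - 11) = 8014*202 = 1618828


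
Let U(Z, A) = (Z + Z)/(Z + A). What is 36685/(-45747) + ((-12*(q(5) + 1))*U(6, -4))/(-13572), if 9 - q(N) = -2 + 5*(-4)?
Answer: -36463/57681 ≈ -0.63215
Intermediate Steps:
q(N) = 31 (q(N) = 9 - (-2 + 5*(-4)) = 9 - (-2 - 20) = 9 - 1*(-22) = 9 + 22 = 31)
U(Z, A) = 2*Z/(A + Z) (U(Z, A) = (2*Z)/(A + Z) = 2*Z/(A + Z))
36685/(-45747) + ((-12*(q(5) + 1))*U(6, -4))/(-13572) = 36685/(-45747) + ((-12*(31 + 1))*(2*6/(-4 + 6)))/(-13572) = 36685*(-1/45747) + ((-12*32)*(2*6/2))*(-1/13572) = -1595/1989 - 768*6/2*(-1/13572) = -1595/1989 - 384*6*(-1/13572) = -1595/1989 - 2304*(-1/13572) = -1595/1989 + 64/377 = -36463/57681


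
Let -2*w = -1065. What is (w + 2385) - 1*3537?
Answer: -1239/2 ≈ -619.50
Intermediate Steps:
w = 1065/2 (w = -½*(-1065) = 1065/2 ≈ 532.50)
(w + 2385) - 1*3537 = (1065/2 + 2385) - 1*3537 = 5835/2 - 3537 = -1239/2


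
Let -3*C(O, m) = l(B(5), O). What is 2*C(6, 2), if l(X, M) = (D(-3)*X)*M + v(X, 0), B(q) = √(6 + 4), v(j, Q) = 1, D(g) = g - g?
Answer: -⅔ ≈ -0.66667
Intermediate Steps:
D(g) = 0
B(q) = √10
l(X, M) = 1 (l(X, M) = (0*X)*M + 1 = 0*M + 1 = 0 + 1 = 1)
C(O, m) = -⅓ (C(O, m) = -⅓*1 = -⅓)
2*C(6, 2) = 2*(-⅓) = -⅔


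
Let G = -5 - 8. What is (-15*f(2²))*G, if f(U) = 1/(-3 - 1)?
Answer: -195/4 ≈ -48.750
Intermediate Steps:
G = -13
f(U) = -¼ (f(U) = 1/(-4) = -¼)
(-15*f(2²))*G = -15*(-¼)*(-13) = (15/4)*(-13) = -195/4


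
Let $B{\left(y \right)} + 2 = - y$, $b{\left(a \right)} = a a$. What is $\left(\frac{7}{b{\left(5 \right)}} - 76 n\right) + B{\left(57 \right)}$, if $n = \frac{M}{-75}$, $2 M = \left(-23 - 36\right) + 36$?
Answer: $- \frac{5278}{75} \approx -70.373$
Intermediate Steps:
$b{\left(a \right)} = a^{2}$
$M = - \frac{23}{2}$ ($M = \frac{\left(-23 - 36\right) + 36}{2} = \frac{-59 + 36}{2} = \frac{1}{2} \left(-23\right) = - \frac{23}{2} \approx -11.5$)
$B{\left(y \right)} = -2 - y$
$n = \frac{23}{150}$ ($n = - \frac{23}{2 \left(-75\right)} = \left(- \frac{23}{2}\right) \left(- \frac{1}{75}\right) = \frac{23}{150} \approx 0.15333$)
$\left(\frac{7}{b{\left(5 \right)}} - 76 n\right) + B{\left(57 \right)} = \left(\frac{7}{5^{2}} - \frac{874}{75}\right) - 59 = \left(\frac{7}{25} - \frac{874}{75}\right) - 59 = - \frac{853}{75} - 59 = - \frac{5278}{75}$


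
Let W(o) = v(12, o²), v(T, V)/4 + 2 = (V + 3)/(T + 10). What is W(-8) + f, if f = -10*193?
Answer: -21184/11 ≈ -1925.8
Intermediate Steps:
f = -1930
v(T, V) = -8 + 4*(3 + V)/(10 + T) (v(T, V) = -8 + 4*((V + 3)/(T + 10)) = -8 + 4*((3 + V)/(10 + T)) = -8 + 4*(3 + V)/(10 + T))
W(o) = -82/11 + 2*o²/11 (W(o) = 4*(-17 + o² - 2*12)/(10 + 12) = 4*(-17 + o² - 24)/22 = 4*(1/22)*(-41 + o²) = -82/11 + 2*o²/11)
W(-8) + f = (-82/11 + (2/11)*(-8)²) - 1930 = (-82/11 + (2/11)*64) - 1930 = (-82/11 + 128/11) - 1930 = 46/11 - 1930 = -21184/11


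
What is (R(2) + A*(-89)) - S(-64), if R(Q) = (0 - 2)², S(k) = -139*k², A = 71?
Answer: 563029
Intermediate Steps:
R(Q) = 4 (R(Q) = (-2)² = 4)
(R(2) + A*(-89)) - S(-64) = (4 + 71*(-89)) - (-139)*(-64)² = (4 - 6319) - (-139)*4096 = -6315 - 1*(-569344) = -6315 + 569344 = 563029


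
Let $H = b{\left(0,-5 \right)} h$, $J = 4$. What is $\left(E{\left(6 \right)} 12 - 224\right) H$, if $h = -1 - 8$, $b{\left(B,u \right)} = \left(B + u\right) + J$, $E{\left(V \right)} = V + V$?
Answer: $-720$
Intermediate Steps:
$E{\left(V \right)} = 2 V$
$b{\left(B,u \right)} = 4 + B + u$ ($b{\left(B,u \right)} = \left(B + u\right) + 4 = 4 + B + u$)
$h = -9$
$H = 9$ ($H = \left(4 + 0 - 5\right) \left(-9\right) = \left(-1\right) \left(-9\right) = 9$)
$\left(E{\left(6 \right)} 12 - 224\right) H = \left(2 \cdot 6 \cdot 12 - 224\right) 9 = \left(12 \cdot 12 - 224\right) 9 = \left(144 - 224\right) 9 = \left(-80\right) 9 = -720$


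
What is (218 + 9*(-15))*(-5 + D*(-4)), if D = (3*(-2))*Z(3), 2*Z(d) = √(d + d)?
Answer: -415 + 996*√6 ≈ 2024.7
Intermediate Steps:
Z(d) = √2*√d/2 (Z(d) = √(d + d)/2 = √(2*d)/2 = (√2*√d)/2 = √2*√d/2)
D = -3*√6 (D = (3*(-2))*(√2*√3/2) = -3*√6 ≈ -7.3485)
(218 + 9*(-15))*(-5 + D*(-4)) = (218 + 9*(-15))*(-5 - 3*√6*(-4)) = (218 - 135)*(-5 + 12*√6) = 83*(-5 + 12*√6) = -415 + 996*√6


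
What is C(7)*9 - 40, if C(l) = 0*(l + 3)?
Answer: -40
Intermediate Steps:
C(l) = 0 (C(l) = 0*(3 + l) = 0)
C(7)*9 - 40 = 0*9 - 40 = 0 - 40 = -40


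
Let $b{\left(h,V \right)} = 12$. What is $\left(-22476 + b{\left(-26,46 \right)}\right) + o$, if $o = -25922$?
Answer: $-48386$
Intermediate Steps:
$\left(-22476 + b{\left(-26,46 \right)}\right) + o = \left(-22476 + 12\right) - 25922 = -22464 - 25922 = -48386$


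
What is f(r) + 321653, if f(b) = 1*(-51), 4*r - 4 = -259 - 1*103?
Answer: 321602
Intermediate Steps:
r = -179/2 (r = 1 + (-259 - 1*103)/4 = 1 + (-259 - 103)/4 = 1 + (¼)*(-362) = 1 - 181/2 = -179/2 ≈ -89.500)
f(b) = -51
f(r) + 321653 = -51 + 321653 = 321602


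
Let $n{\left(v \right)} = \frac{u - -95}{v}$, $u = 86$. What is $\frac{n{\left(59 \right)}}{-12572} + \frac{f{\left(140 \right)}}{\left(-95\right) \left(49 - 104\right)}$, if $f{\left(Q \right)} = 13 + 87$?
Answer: $\frac{2929163}{155025332} \approx 0.018895$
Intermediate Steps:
$f{\left(Q \right)} = 100$
$n{\left(v \right)} = \frac{181}{v}$ ($n{\left(v \right)} = \frac{86 - -95}{v} = \frac{86 + 95}{v} = \frac{181}{v}$)
$\frac{n{\left(59 \right)}}{-12572} + \frac{f{\left(140 \right)}}{\left(-95\right) \left(49 - 104\right)} = \frac{181 \cdot \frac{1}{59}}{-12572} + \frac{100}{\left(-95\right) \left(49 - 104\right)} = 181 \cdot \frac{1}{59} \left(- \frac{1}{12572}\right) + \frac{100}{\left(-95\right) \left(-55\right)} = \frac{181}{59} \left(- \frac{1}{12572}\right) + \frac{100}{5225} = - \frac{181}{741748} + 100 \cdot \frac{1}{5225} = - \frac{181}{741748} + \frac{4}{209} = \frac{2929163}{155025332}$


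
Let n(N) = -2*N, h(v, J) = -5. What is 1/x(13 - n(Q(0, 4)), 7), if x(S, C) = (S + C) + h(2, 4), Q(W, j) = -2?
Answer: 1/11 ≈ 0.090909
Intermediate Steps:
x(S, C) = -5 + C + S (x(S, C) = (S + C) - 5 = (C + S) - 5 = -5 + C + S)
1/x(13 - n(Q(0, 4)), 7) = 1/(-5 + 7 + (13 - (-2)*(-2))) = 1/(-5 + 7 + (13 - 1*4)) = 1/(-5 + 7 + (13 - 4)) = 1/(-5 + 7 + 9) = 1/11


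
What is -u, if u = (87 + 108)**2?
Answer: -38025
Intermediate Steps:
u = 38025 (u = 195**2 = 38025)
-u = -1*38025 = -38025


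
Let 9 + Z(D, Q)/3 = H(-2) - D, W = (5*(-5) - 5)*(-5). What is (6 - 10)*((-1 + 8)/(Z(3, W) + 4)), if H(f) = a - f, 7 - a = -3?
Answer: -7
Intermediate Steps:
a = 10 (a = 7 - 1*(-3) = 7 + 3 = 10)
H(f) = 10 - f
W = 150 (W = (-25 - 5)*(-5) = -30*(-5) = 150)
Z(D, Q) = 9 - 3*D (Z(D, Q) = -27 + 3*((10 - 1*(-2)) - D) = -27 + 3*((10 + 2) - D) = -27 + 3*(12 - D) = -27 + (36 - 3*D) = 9 - 3*D)
(6 - 10)*((-1 + 8)/(Z(3, W) + 4)) = (6 - 10)*((-1 + 8)/((9 - 3*3) + 4)) = -28/((9 - 9) + 4) = -28/(0 + 4) = -28/4 = -4*7/4 = -7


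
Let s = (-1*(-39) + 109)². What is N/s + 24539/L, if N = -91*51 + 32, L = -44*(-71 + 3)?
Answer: 4091501/512006 ≈ 7.9911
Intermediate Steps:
s = 21904 (s = (39 + 109)² = 148² = 21904)
L = 2992 (L = -44*(-68) = 2992)
N = -4609 (N = -4641 + 32 = -4609)
N/s + 24539/L = -4609/21904 + 24539/2992 = 4091501/512006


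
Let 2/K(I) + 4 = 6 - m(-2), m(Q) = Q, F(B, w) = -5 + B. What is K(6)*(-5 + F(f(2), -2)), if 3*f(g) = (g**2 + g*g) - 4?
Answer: -13/3 ≈ -4.3333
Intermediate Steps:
f(g) = -4/3 + 2*g**2/3 (f(g) = ((g**2 + g*g) - 4)/3 = ((g**2 + g**2) - 4)/3 = (2*g**2 - 4)/3 = (-4 + 2*g**2)/3 = -4/3 + 2*g**2/3)
K(I) = 1/2 (K(I) = 2/(-4 + (6 - 1*(-2))) = 2/(-4 + (6 + 2)) = 2/(-4 + 8) = 2/4 = 2*(1/4) = 1/2)
K(6)*(-5 + F(f(2), -2)) = (-5 + (-5 + (-4/3 + (2/3)*2**2)))/2 = (-5 + (-5 + (-4/3 + (2/3)*4)))/2 = (-5 + (-5 + (-4/3 + 8/3)))/2 = (-5 + (-5 + 4/3))/2 = (-5 - 11/3)/2 = (1/2)*(-26/3) = -13/3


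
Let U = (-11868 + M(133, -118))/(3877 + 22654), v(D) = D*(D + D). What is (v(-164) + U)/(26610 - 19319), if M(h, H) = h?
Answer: 1427143817/193437521 ≈ 7.3778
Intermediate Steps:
v(D) = 2*D² (v(D) = D*(2*D) = 2*D²)
U = -11735/26531 (U = (-11868 + 133)/(3877 + 22654) = -11735/26531 ≈ -0.44231)
(v(-164) + U)/(26610 - 19319) = (2*(-164)² - 11735/26531)/(26610 - 19319) = (2*26896 - 11735/26531)/7291 = (53792 - 11735/26531)*(1/7291) = (1427143817/26531)*(1/7291) = 1427143817/193437521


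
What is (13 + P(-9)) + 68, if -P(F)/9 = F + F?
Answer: 243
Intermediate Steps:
P(F) = -18*F (P(F) = -9*(F + F) = -18*F)
(13 + P(-9)) + 68 = (13 - 18*(-9)) + 68 = (13 + 162) + 68 = 175 + 68 = 243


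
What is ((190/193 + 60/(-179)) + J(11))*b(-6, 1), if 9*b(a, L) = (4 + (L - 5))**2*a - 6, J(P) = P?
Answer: -268298/34547 ≈ -7.7662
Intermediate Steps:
b(a, L) = -2/3 + a*(-1 + L)**2/9 (b(a, L) = ((4 + (L - 5))**2*a - 6)/9 = ((4 + (-5 + L))**2*a - 6)/9 = ((-1 + L)**2*a - 6)/9 = (a*(-1 + L)**2 - 6)/9 = (-6 + a*(-1 + L)**2)/9 = -2/3 + a*(-1 + L)**2/9)
((190/193 + 60/(-179)) + J(11))*b(-6, 1) = ((190/193 + 60/(-179)) + 11)*(-2/3 + (1/9)*(-6)*(-1 + 1)**2) = ((190*(1/193) + 60*(-1/179)) + 11)*(-2/3 + (1/9)*(-6)*0**2) = ((190/193 - 60/179) + 11)*(-2/3 + (1/9)*(-6)*0) = (22430/34547 + 11)*(-2/3 + 0) = (402447/34547)*(-2/3) = -268298/34547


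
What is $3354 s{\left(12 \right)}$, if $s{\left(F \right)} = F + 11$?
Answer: $77142$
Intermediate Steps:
$s{\left(F \right)} = 11 + F$
$3354 s{\left(12 \right)} = 3354 \left(11 + 12\right) = 3354 \cdot 23 = 77142$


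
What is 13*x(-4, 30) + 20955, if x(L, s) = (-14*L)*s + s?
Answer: 43185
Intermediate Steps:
x(L, s) = s - 14*L*s (x(L, s) = -14*L*s + s = s - 14*L*s)
13*x(-4, 30) + 20955 = 13*(30*(1 - 14*(-4))) + 20955 = 13*(30*(1 + 56)) + 20955 = 13*(30*57) + 20955 = 13*1710 + 20955 = 22230 + 20955 = 43185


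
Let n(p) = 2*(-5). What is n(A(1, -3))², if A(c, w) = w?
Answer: 100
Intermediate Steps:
n(p) = -10
n(A(1, -3))² = (-10)² = 100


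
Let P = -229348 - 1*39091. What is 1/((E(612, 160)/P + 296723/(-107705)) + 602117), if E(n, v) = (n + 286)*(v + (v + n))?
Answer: 28912222495/17408370877804638 ≈ 1.6608e-6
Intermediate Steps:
P = -268439 (P = -229348 - 39091 = -268439)
E(n, v) = (286 + n)*(n + 2*v) (E(n, v) = (286 + n)*(v + (n + v)) = (286 + n)*(n + 2*v))
1/((E(612, 160)/P + 296723/(-107705)) + 602117) = 1/(((612² + 286*612 + 572*160 + 2*612*160)/(-268439) + 296723/(-107705)) + 602117) = 1/(((374544 + 175032 + 91520 + 195840)*(-1/268439) + 296723*(-1/107705)) + 602117) = 1/((836936*(-1/268439) - 296723/107705) + 602117) = 1/((-836936/268439 - 296723/107705) + 602117) = 1/(-169794217277/28912222495 + 602117) = 1/(17408370877804638/28912222495) = 28912222495/17408370877804638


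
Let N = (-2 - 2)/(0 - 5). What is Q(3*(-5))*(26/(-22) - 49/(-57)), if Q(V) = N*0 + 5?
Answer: -1010/627 ≈ -1.6108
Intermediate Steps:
N = 4/5 (N = -4/(-5) = -4*(-1/5) = 4/5 ≈ 0.80000)
Q(V) = 5 (Q(V) = (4/5)*0 + 5 = 0 + 5 = 5)
Q(3*(-5))*(26/(-22) - 49/(-57)) = 5*(26/(-22) - 49/(-57)) = 5*(26*(-1/22) - 49*(-1/57)) = 5*(-13/11 + 49/57) = 5*(-202/627) = -1010/627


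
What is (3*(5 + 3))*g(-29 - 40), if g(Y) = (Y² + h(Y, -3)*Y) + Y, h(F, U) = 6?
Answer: 102672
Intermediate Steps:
g(Y) = Y² + 7*Y (g(Y) = (Y² + 6*Y) + Y = Y² + 7*Y)
(3*(5 + 3))*g(-29 - 40) = (3*(5 + 3))*((-29 - 40)*(7 + (-29 - 40))) = (3*8)*(-69*(7 - 69)) = 24*(-69*(-62)) = 24*4278 = 102672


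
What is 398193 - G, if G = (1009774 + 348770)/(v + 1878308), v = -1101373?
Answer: 309368719911/776935 ≈ 3.9819e+5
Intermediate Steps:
G = 1358544/776935 (G = (1009774 + 348770)/(-1101373 + 1878308) = 1358544/776935 ≈ 1.7486)
398193 - G = 398193 - 1*1358544/776935 = 398193 - 1358544/776935 = 309368719911/776935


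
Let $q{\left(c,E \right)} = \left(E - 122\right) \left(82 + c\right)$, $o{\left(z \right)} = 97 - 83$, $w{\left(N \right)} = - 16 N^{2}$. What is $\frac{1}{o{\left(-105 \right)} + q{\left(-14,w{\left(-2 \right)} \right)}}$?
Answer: $- \frac{1}{12634} \approx -7.9151 \cdot 10^{-5}$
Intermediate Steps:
$o{\left(z \right)} = 14$ ($o{\left(z \right)} = 97 - 83 = 14$)
$q{\left(c,E \right)} = \left(-122 + E\right) \left(82 + c\right)$
$\frac{1}{o{\left(-105 \right)} + q{\left(-14,w{\left(-2 \right)} \right)}} = \frac{1}{14 + \left(-10004 - -1708 + 82 \left(- 16 \left(-2\right)^{2}\right) + - 16 \left(-2\right)^{2} \left(-14\right)\right)} = \frac{1}{14 + \left(-10004 + 1708 + 82 \left(\left(-16\right) 4\right) + \left(-16\right) 4 \left(-14\right)\right)} = \frac{1}{14 + \left(-10004 + 1708 + 82 \left(-64\right) - -896\right)} = \frac{1}{14 + \left(-10004 + 1708 - 5248 + 896\right)} = \frac{1}{14 - 12648} = \frac{1}{-12634} = - \frac{1}{12634}$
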